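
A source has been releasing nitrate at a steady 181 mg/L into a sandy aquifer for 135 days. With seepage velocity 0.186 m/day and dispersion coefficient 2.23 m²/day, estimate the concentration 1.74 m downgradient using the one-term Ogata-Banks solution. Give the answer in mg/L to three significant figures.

For a continuous step input, C/C₀ ≈ ½·erfc((x−vt)/(2√(Dt))).
vt = 0.186 × 135 = 25.11 m and 2√(Dt) = 2√(2.23 × 135) = 34.70 m.
Argument (x−vt)/(2√(Dt)) = (1.74 − 25.11)/34.70 = -0.6735; ½·erfc(-0.6735) = 0.8296.
C = 181 × 0.8296 = 150 mg/L.

150 mg/L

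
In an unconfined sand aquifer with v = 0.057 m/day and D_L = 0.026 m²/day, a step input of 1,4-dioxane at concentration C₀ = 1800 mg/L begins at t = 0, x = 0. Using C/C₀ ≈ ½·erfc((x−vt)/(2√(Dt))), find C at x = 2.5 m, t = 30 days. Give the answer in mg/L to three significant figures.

474 mg/L

For a continuous step input, C/C₀ ≈ ½·erfc((x−vt)/(2√(Dt))).
vt = 0.057 × 30 = 1.71 m and 2√(Dt) = 2√(0.026 × 30) = 1.766 m.
Argument (x−vt)/(2√(Dt)) = (2.5 − 1.71)/1.766 = 0.4473; ½·erfc(0.4473) = 0.2635.
C = 1800 × 0.2635 = 474 mg/L.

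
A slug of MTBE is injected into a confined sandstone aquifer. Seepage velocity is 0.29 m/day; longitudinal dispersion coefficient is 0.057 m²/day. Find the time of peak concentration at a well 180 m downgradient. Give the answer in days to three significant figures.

For the 1D instantaneous-source solution, setting ∂C/∂t = 0 at fixed x gives v²t² + 2Dt − x² = 0, so t = (√(D² + v²x²) − D)/v².
√(D² + v²x²) = √(0.057² + 0.29² × 180²) = 52.20; v² = 0.0841.
t = (52.20 − 0.057)/0.0841 = 620 days (vs. the pure-advection estimate x/v = 621 d).

620 days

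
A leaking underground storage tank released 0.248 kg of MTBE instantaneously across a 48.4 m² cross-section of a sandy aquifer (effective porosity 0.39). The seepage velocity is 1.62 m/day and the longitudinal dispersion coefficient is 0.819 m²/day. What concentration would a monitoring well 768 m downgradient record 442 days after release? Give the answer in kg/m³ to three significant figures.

For an instantaneous plane source, C(x,t) = M/(n_e·A·√(4πDt)) · exp(−(x−vt)²/(4Dt)), with n_e·A the pore (flow) area.
Plume center vt = 1.62 × 442 = 716.04 m, so the well at 768 m is 51.96 m downgradient of the peak.
√(4πDt) = 67.45 m, giving peak height M/(n_e·A·√(4πDt)) = 0.248/(0.39 × 48.4 × 67.45) = 0.0001948 kg/m³.
(x−vt)²/(4Dt) = (51.96)²/(4 × 0.819 × 442) = 1.865; exp(−1.865) = 0.1549.
C = 0.0001948 × 0.1549 = 3.02e-05 kg/m³.

3.02e-05 kg/m³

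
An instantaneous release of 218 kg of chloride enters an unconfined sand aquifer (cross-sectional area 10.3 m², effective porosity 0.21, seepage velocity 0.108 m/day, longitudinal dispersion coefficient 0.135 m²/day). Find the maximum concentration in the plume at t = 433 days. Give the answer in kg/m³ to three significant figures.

3.72 kg/m³

The peak of an instantaneous 1D plume sits at x = vt; there the Gaussian factor is 1 and C_max = M/(n_e·A·√(4πDt)), where n_e·A is the pore area the mass is dissolved in.
√(4πDt) = √(4π × 0.135 × 433) = 27.10 m, so C_max = 218/(0.21 × 10.3 × 27.10) = 3.72 kg/m³.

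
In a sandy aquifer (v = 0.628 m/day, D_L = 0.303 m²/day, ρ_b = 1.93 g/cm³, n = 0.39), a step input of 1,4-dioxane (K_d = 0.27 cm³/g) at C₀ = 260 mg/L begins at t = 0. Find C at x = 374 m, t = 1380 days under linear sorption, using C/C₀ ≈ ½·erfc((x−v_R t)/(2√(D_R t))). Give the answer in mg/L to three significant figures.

Retardation factor R = 1 + ρ_b·K_d/n = 1 + 1.93 × 0.27/0.39 = 2.336.
Sorption retards both mechanisms: v_R = v/R = 0.2688 m/day, D_R = D/R = 0.1297 m²/day.
v_R·t = 0.2688 × 1380 = 370.944 m; 2√(D_R t) = 26.76 m; argument = (374 − 370.944)/26.76 = 0.1142.
C = C₀ × ½·erfc(0.1142) = 260 × 0.4358 = 113 mg/L.

113 mg/L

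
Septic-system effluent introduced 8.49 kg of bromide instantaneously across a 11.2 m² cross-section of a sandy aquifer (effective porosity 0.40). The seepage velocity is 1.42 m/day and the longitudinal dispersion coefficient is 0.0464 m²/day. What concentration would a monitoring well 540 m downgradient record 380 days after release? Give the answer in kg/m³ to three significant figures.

0.127 kg/m³

For an instantaneous plane source, C(x,t) = M/(n_e·A·√(4πDt)) · exp(−(x−vt)²/(4Dt)), with n_e·A the pore (flow) area.
Plume center vt = 1.42 × 380 = 539.6 m, so the well at 540 m is 0.4 m downgradient of the peak.
√(4πDt) = 14.89 m, giving peak height M/(n_e·A·√(4πDt)) = 8.49/(0.40 × 11.2 × 14.89) = 0.1273 kg/m³.
(x−vt)²/(4Dt) = (0.4)²/(4 × 0.0464 × 380) = 0.002269; exp(−0.002269) = 0.9977.
C = 0.1273 × 0.9977 = 0.127 kg/m³.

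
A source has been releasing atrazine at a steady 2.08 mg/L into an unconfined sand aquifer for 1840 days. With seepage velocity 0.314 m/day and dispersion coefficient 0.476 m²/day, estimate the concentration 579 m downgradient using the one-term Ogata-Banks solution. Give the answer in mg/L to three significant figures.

1.02 mg/L

For a continuous step input, C/C₀ ≈ ½·erfc((x−vt)/(2√(Dt))).
vt = 0.314 × 1840 = 577.76 m and 2√(Dt) = 2√(0.476 × 1840) = 59.19 m.
Argument (x−vt)/(2√(Dt)) = (579 − 577.76)/59.19 = 0.02095; ½·erfc(0.02095) = 0.4882.
C = 2.08 × 0.4882 = 1.02 mg/L.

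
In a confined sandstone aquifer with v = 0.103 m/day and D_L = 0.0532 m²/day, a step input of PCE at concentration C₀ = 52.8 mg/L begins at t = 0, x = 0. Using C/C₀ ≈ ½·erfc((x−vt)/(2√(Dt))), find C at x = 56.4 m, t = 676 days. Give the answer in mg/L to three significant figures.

For a continuous step input, C/C₀ ≈ ½·erfc((x−vt)/(2√(Dt))).
vt = 0.103 × 676 = 69.628 m and 2√(Dt) = 2√(0.0532 × 676) = 11.99 m.
Argument (x−vt)/(2√(Dt)) = (56.4 − 69.628)/11.99 = -1.103; ½·erfc(-1.103) = 0.9406.
C = 52.8 × 0.9406 = 49.7 mg/L.

49.7 mg/L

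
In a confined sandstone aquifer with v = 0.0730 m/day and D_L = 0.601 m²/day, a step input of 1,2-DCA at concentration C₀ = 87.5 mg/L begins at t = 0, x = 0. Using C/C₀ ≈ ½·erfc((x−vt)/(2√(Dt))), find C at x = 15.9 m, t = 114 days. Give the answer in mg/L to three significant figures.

22.6 mg/L

For a continuous step input, C/C₀ ≈ ½·erfc((x−vt)/(2√(Dt))).
vt = 0.0730 × 114 = 8.322 m and 2√(Dt) = 2√(0.601 × 114) = 16.55 m.
Argument (x−vt)/(2√(Dt)) = (15.9 − 8.322)/16.55 = 0.4579; ½·erfc(0.4579) = 0.2586.
C = 87.5 × 0.2586 = 22.6 mg/L.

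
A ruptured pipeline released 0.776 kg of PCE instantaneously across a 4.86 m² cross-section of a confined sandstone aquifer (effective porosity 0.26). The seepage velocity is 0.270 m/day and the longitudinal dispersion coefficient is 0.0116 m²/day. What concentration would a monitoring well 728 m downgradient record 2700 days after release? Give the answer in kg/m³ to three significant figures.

0.0307 kg/m³

For an instantaneous plane source, C(x,t) = M/(n_e·A·√(4πDt)) · exp(−(x−vt)²/(4Dt)), with n_e·A the pore (flow) area.
Plume center vt = 0.270 × 2700 = 729 m, so the well at 728 m is 1 m upgradient of the peak.
√(4πDt) = 19.84 m, giving peak height M/(n_e·A·√(4πDt)) = 0.776/(0.26 × 4.86 × 19.84) = 0.03095 kg/m³.
(x−vt)²/(4Dt) = (-1)²/(4 × 0.0116 × 2700) = 0.007982; exp(−0.007982) = 0.9920.
C = 0.03095 × 0.9920 = 0.0307 kg/m³.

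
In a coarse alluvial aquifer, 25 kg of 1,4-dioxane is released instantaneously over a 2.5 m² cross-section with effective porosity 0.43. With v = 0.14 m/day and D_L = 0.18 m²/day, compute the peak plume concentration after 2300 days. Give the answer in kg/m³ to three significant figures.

The peak of an instantaneous 1D plume sits at x = vt; there the Gaussian factor is 1 and C_max = M/(n_e·A·√(4πDt)), where n_e·A is the pore area the mass is dissolved in.
√(4πDt) = √(4π × 0.18 × 2300) = 72.13 m, so C_max = 25/(0.43 × 2.5 × 72.13) = 0.322 kg/m³.

0.322 kg/m³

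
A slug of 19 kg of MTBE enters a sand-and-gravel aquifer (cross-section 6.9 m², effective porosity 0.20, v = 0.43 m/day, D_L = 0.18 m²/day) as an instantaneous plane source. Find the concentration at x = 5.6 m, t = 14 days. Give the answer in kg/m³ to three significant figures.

For an instantaneous plane source, C(x,t) = M/(n_e·A·√(4πDt)) · exp(−(x−vt)²/(4Dt)), with n_e·A the pore (flow) area.
Plume center vt = 0.43 × 14 = 6.02 m, so the well at 5.6 m is 0.42 m upgradient of the peak.
√(4πDt) = 5.627 m, giving peak height M/(n_e·A·√(4πDt)) = 19/(0.20 × 6.9 × 5.627) = 2.447 kg/m³.
(x−vt)²/(4Dt) = (-0.42)²/(4 × 0.18 × 14) = 0.01750; exp(−0.01750) = 0.9827.
C = 2.447 × 0.9827 = 2.40 kg/m³.

2.40 kg/m³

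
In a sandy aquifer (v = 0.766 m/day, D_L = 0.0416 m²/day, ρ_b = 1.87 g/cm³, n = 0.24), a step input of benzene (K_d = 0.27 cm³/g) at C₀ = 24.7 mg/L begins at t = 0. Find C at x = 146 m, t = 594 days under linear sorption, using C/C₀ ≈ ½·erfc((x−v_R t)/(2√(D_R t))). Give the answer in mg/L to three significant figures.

Retardation factor R = 1 + ρ_b·K_d/n = 1 + 1.87 × 0.27/0.24 = 3.104.
Sorption retards both mechanisms: v_R = v/R = 0.2468 m/day, D_R = D/R = 0.01340 m²/day.
v_R·t = 0.2468 × 594 = 146.5992 m; 2√(D_R t) = 5.643 m; argument = (146 − 146.5992)/5.643 = -0.1062.
C = C₀ × ½·erfc(-0.1062) = 24.7 × 0.5597 = 13.8 mg/L.

13.8 mg/L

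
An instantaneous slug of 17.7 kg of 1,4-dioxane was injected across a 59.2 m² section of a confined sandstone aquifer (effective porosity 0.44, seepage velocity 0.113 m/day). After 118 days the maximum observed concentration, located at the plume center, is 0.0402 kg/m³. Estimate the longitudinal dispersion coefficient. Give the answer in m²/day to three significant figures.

0.193 m²/day

At the plume center C_max = M/(n_e·A·√(4πDt)), so D = M²/(4πt·(n_e·A·C_max)²).
n_e·A·C_max = 0.44 × 59.2 × 0.0402 = 1.047 kg/m.
D = 17.7²/(4π × 118 × 1.047²) = 0.193 m²/day.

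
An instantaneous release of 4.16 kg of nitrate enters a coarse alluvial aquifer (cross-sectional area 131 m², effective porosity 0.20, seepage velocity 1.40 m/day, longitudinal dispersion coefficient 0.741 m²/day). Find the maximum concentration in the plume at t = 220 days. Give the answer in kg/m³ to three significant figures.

The peak of an instantaneous 1D plume sits at x = vt; there the Gaussian factor is 1 and C_max = M/(n_e·A·√(4πDt)), where n_e·A is the pore area the mass is dissolved in.
√(4πDt) = √(4π × 0.741 × 220) = 45.26 m, so C_max = 4.16/(0.20 × 131 × 45.26) = 0.00351 kg/m³.

0.00351 kg/m³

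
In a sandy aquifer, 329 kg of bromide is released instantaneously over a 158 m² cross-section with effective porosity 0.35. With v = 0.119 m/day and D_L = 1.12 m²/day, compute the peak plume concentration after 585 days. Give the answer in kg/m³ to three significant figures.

0.0656 kg/m³

The peak of an instantaneous 1D plume sits at x = vt; there the Gaussian factor is 1 and C_max = M/(n_e·A·√(4πDt)), where n_e·A is the pore area the mass is dissolved in.
√(4πDt) = √(4π × 1.12 × 585) = 90.74 m, so C_max = 329/(0.35 × 158 × 90.74) = 0.0656 kg/m³.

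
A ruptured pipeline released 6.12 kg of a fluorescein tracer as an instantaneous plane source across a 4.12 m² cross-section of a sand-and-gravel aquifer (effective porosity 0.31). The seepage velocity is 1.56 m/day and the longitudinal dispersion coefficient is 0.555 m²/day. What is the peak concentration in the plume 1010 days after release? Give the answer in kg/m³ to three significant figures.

The peak of an instantaneous 1D plume sits at x = vt; there the Gaussian factor is 1 and C_max = M/(n_e·A·√(4πDt)), where n_e·A is the pore area the mass is dissolved in.
√(4πDt) = √(4π × 0.555 × 1010) = 83.93 m, so C_max = 6.12/(0.31 × 4.12 × 83.93) = 0.0571 kg/m³.

0.0571 kg/m³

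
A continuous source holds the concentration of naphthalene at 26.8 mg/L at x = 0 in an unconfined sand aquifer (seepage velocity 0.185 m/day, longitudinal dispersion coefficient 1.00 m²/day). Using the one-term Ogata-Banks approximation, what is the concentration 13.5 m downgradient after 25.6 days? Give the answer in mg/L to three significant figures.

2.96 mg/L

For a continuous step input, C/C₀ ≈ ½·erfc((x−vt)/(2√(Dt))).
vt = 0.185 × 25.6 = 4.736 m and 2√(Dt) = 2√(1.00 × 25.6) = 10.12 m.
Argument (x−vt)/(2√(Dt)) = (13.5 − 4.736)/10.12 = 0.8660; ½·erfc(0.8660) = 0.1103.
C = 26.8 × 0.1103 = 2.96 mg/L.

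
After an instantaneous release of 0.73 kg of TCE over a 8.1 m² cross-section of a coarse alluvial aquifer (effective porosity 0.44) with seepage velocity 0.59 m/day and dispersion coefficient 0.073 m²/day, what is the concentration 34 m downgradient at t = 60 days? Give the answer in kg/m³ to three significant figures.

For an instantaneous plane source, C(x,t) = M/(n_e·A·√(4πDt)) · exp(−(x−vt)²/(4Dt)), with n_e·A the pore (flow) area.
Plume center vt = 0.59 × 60 = 35.4 m, so the well at 34 m is 1.4 m upgradient of the peak.
√(4πDt) = 7.419 m, giving peak height M/(n_e·A·√(4πDt)) = 0.73/(0.44 × 8.1 × 7.419) = 0.02761 kg/m³.
(x−vt)²/(4Dt) = (-1.4)²/(4 × 0.073 × 60) = 0.1119; exp(−0.1119) = 0.8941.
C = 0.02761 × 0.8941 = 0.0247 kg/m³.

0.0247 kg/m³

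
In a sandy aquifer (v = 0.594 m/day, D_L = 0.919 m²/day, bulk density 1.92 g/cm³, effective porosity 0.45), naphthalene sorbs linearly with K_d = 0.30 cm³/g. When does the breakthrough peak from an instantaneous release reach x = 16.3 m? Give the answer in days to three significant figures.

56.9 days

Retardation factor R = 1 + ρ_b·K_d/n = 1 + 1.92 × 0.30/0.45 = 2.280.
Sorption retards both mechanisms: v_R = v/R = 0.2605 m/day, D_R = D/R = 0.4031 m²/day.
Peak time from v_R²t² + 2D_R t − x² = 0: t = (√(D_R² + v_R²x²) − D_R)/v_R².
√(D_R² + v_R²x²) = √(0.4031² + 0.2605² × 16.3²) = 4.265; v_R² = 0.06786.
t = (4.265 − 0.4031)/0.06786 = 56.9 days.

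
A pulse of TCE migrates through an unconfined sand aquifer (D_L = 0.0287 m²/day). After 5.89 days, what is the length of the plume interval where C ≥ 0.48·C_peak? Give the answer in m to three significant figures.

1.41 m

The plume is Gaussian with σ = √(2Dt) = √(2 × 0.0287 × 5.89) = 0.5815 m.
C/C_peak = exp(−Δx²/(2σ²)) = 0.48 ⇒ Δx = σ·√(−2 ln 0.48) = 0.5815 × 1.212 = 0.7048 m.
Width = 2Δx = 1.41 m.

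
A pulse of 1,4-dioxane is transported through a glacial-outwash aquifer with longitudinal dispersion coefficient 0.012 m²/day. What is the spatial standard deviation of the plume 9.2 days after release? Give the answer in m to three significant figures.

Dispersive spreading gives a Gaussian with σ² = 2Dt; advection only shifts the center.
σ = √(2 × 0.012 × 9.2) = 0.470 m.

0.470 m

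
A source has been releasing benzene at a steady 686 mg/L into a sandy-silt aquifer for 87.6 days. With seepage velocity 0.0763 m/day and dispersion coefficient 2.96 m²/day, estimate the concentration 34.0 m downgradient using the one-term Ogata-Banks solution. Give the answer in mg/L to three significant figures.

For a continuous step input, C/C₀ ≈ ½·erfc((x−vt)/(2√(Dt))).
vt = 0.0763 × 87.6 = 6.68388 m and 2√(Dt) = 2√(2.96 × 87.6) = 32.21 m.
Argument (x−vt)/(2√(Dt)) = (34.0 − 6.68388)/32.21 = 0.8481; ½·erfc(0.8481) = 0.1152.
C = 686 × 0.1152 = 79.0 mg/L.

79.0 mg/L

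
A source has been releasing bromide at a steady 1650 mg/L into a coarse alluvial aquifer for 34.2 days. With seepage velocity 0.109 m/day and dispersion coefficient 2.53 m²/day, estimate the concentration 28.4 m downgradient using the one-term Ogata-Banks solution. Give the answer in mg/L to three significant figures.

For a continuous step input, C/C₀ ≈ ½·erfc((x−vt)/(2√(Dt))).
vt = 0.109 × 34.2 = 3.7278 m and 2√(Dt) = 2√(2.53 × 34.2) = 18.60 m.
Argument (x−vt)/(2√(Dt)) = (28.4 − 3.7278)/18.60 = 1.326; ½·erfc(1.326) = 0.03038.
C = 1650 × 0.03038 = 50.1 mg/L.

50.1 mg/L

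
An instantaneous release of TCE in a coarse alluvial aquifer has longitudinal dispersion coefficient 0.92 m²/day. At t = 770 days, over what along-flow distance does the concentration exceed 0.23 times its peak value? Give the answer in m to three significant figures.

The plume is Gaussian with σ = √(2Dt) = √(2 × 0.92 × 770) = 37.64 m.
C/C_peak = exp(−Δx²/(2σ²)) = 0.23 ⇒ Δx = σ·√(−2 ln 0.23) = 37.64 × 1.714 = 64.51 m.
Width = 2Δx = 129 m.

129 m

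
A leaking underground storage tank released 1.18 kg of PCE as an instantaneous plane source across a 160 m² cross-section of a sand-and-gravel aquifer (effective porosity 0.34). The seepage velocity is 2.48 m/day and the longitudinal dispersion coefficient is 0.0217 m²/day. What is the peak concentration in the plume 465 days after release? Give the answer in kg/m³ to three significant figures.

The peak of an instantaneous 1D plume sits at x = vt; there the Gaussian factor is 1 and C_max = M/(n_e·A·√(4πDt)), where n_e·A is the pore area the mass is dissolved in.
√(4πDt) = √(4π × 0.0217 × 465) = 11.26 m, so C_max = 1.18/(0.34 × 160 × 11.26) = 0.00193 kg/m³.

0.00193 kg/m³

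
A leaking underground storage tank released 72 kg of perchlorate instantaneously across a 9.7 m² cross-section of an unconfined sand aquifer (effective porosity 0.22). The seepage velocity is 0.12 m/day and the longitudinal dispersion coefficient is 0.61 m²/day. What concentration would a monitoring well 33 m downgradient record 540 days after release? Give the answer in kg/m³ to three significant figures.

For an instantaneous plane source, C(x,t) = M/(n_e·A·√(4πDt)) · exp(−(x−vt)²/(4Dt)), with n_e·A the pore (flow) area.
Plume center vt = 0.12 × 540 = 64.8 m, so the well at 33 m is 31.8 m upgradient of the peak.
√(4πDt) = 64.34 m, giving peak height M/(n_e·A·√(4πDt)) = 72/(0.22 × 9.7 × 64.34) = 0.5244 kg/m³.
(x−vt)²/(4Dt) = (-31.8)²/(4 × 0.61 × 540) = 0.7675; exp(−0.7675) = 0.4642.
C = 0.5244 × 0.4642 = 0.243 kg/m³.

0.243 kg/m³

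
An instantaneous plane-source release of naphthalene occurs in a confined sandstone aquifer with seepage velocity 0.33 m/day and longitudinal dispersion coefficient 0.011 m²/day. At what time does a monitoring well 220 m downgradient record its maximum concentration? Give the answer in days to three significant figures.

667 days

For the 1D instantaneous-source solution, setting ∂C/∂t = 0 at fixed x gives v²t² + 2Dt − x² = 0, so t = (√(D² + v²x²) − D)/v².
√(D² + v²x²) = √(0.011² + 0.33² × 220²) = 72.60; v² = 0.1089.
t = (72.60 − 0.011)/0.1089 = 667 days (vs. the pure-advection estimate x/v = 667 d).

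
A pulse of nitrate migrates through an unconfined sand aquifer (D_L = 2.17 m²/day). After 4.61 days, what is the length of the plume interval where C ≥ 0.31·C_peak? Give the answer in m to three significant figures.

13.7 m

The plume is Gaussian with σ = √(2Dt) = √(2 × 2.17 × 4.61) = 4.473 m.
C/C_peak = exp(−Δx²/(2σ²)) = 0.31 ⇒ Δx = σ·√(−2 ln 0.31) = 4.473 × 1.530 = 6.844 m.
Width = 2Δx = 13.7 m.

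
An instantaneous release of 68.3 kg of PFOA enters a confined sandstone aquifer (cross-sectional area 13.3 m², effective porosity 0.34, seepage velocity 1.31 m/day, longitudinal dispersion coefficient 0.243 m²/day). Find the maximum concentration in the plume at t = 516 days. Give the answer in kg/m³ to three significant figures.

The peak of an instantaneous 1D plume sits at x = vt; there the Gaussian factor is 1 and C_max = M/(n_e·A·√(4πDt)), where n_e·A is the pore area the mass is dissolved in.
√(4πDt) = √(4π × 0.243 × 516) = 39.69 m, so C_max = 68.3/(0.34 × 13.3 × 39.69) = 0.381 kg/m³.

0.381 kg/m³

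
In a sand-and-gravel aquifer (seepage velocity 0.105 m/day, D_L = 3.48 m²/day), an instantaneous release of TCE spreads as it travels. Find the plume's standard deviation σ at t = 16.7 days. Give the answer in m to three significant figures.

Dispersive spreading gives a Gaussian with σ² = 2Dt; advection only shifts the center.
σ = √(2 × 3.48 × 16.7) = 10.8 m.

10.8 m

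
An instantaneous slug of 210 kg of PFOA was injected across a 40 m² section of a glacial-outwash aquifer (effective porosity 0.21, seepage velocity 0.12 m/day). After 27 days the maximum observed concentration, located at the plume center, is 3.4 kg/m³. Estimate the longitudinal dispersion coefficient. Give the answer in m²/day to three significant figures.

At the plume center C_max = M/(n_e·A·√(4πDt)), so D = M²/(4πt·(n_e·A·C_max)²).
n_e·A·C_max = 0.21 × 40 × 3.4 = 28.56 kg/m.
D = 210²/(4π × 27 × 28.56²) = 0.159 m²/day.

0.159 m²/day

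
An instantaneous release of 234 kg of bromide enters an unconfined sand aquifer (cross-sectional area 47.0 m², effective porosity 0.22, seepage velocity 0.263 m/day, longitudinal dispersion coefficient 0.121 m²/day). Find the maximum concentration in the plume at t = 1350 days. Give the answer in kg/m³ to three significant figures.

0.499 kg/m³

The peak of an instantaneous 1D plume sits at x = vt; there the Gaussian factor is 1 and C_max = M/(n_e·A·√(4πDt)), where n_e·A is the pore area the mass is dissolved in.
√(4πDt) = √(4π × 0.121 × 1350) = 45.31 m, so C_max = 234/(0.22 × 47.0 × 45.31) = 0.499 kg/m³.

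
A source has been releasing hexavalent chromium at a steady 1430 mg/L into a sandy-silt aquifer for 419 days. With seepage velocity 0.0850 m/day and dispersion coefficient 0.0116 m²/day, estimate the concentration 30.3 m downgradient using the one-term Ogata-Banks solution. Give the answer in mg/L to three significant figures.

For a continuous step input, C/C₀ ≈ ½·erfc((x−vt)/(2√(Dt))).
vt = 0.0850 × 419 = 35.615 m and 2√(Dt) = 2√(0.0116 × 419) = 4.409 m.
Argument (x−vt)/(2√(Dt)) = (30.3 − 35.615)/4.409 = -1.205; ½·erfc(-1.205) = 0.9558.
C = 1430 × 0.9558 = 1370 mg/L.

1370 mg/L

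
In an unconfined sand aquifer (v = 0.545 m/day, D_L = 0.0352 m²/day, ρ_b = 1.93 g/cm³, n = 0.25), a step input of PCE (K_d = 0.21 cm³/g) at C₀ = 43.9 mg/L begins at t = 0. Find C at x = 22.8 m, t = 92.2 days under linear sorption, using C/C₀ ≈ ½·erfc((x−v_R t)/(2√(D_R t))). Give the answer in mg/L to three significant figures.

Retardation factor R = 1 + ρ_b·K_d/n = 1 + 1.93 × 0.21/0.25 = 2.621.
Sorption retards both mechanisms: v_R = v/R = 0.2079 m/day, D_R = D/R = 0.01343 m²/day.
v_R·t = 0.2079 × 92.2 = 19.16838 m; 2√(D_R t) = 2.226 m; argument = (22.8 − 19.16838)/2.226 = 1.631.
C = C₀ × ½·erfc(1.631) = 43.9 × 0.01054 = 0.463 mg/L.

0.463 mg/L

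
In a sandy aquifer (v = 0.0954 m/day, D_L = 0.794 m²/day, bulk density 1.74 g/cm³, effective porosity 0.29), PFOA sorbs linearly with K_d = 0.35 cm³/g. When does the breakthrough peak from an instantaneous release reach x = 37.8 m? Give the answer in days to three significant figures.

Retardation factor R = 1 + ρ_b·K_d/n = 1 + 1.74 × 0.35/0.29 = 3.100.
Sorption retards both mechanisms: v_R = v/R = 0.03077 m/day, D_R = D/R = 0.2561 m²/day.
Peak time from v_R²t² + 2D_R t − x² = 0: t = (√(D_R² + v_R²x²) − D_R)/v_R².
√(D_R² + v_R²x²) = √(0.2561² + 0.03077² × 37.8²) = 1.191; v_R² = 0.0009468.
t = (1.191 − 0.2561)/0.0009468 = 987 days.

987 days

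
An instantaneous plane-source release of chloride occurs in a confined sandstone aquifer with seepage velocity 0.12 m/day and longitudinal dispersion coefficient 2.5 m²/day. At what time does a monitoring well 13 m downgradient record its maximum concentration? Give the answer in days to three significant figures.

31.0 days

For the 1D instantaneous-source solution, setting ∂C/∂t = 0 at fixed x gives v²t² + 2Dt − x² = 0, so t = (√(D² + v²x²) − D)/v².
√(D² + v²x²) = √(2.5² + 0.12² × 13²) = 2.947; v² = 0.0144.
t = (2.947 − 2.5)/0.0144 = 31.0 days (vs. the pure-advection estimate x/v = 108 d).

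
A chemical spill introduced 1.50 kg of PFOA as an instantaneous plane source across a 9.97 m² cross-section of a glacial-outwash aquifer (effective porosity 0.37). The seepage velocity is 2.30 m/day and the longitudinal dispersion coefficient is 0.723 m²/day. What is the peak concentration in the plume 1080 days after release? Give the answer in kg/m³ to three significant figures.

The peak of an instantaneous 1D plume sits at x = vt; there the Gaussian factor is 1 and C_max = M/(n_e·A·√(4πDt)), where n_e·A is the pore area the mass is dissolved in.
√(4πDt) = √(4π × 0.723 × 1080) = 99.06 m, so C_max = 1.50/(0.37 × 9.97 × 99.06) = 0.00410 kg/m³.

0.00410 kg/m³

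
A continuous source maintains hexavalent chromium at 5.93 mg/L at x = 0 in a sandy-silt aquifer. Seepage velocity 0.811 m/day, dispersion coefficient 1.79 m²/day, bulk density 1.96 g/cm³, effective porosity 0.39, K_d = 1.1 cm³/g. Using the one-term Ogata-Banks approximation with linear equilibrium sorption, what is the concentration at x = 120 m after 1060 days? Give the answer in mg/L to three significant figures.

4.07 mg/L

Retardation factor R = 1 + ρ_b·K_d/n = 1 + 1.96 × 1.1/0.39 = 6.528.
Sorption retards both mechanisms: v_R = v/R = 0.1242 m/day, D_R = D/R = 0.2742 m²/day.
v_R·t = 0.1242 × 1060 = 131.652 m; 2√(D_R t) = 34.10 m; argument = (120 − 131.652)/34.10 = -0.3417.
C = C₀ × ½·erfc(-0.3417) = 5.93 × 0.6855 = 4.07 mg/L.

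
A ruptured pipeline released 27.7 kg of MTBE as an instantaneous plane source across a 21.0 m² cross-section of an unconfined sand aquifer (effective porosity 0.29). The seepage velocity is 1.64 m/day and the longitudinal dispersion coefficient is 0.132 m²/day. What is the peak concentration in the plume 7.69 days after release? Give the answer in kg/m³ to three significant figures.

The peak of an instantaneous 1D plume sits at x = vt; there the Gaussian factor is 1 and C_max = M/(n_e·A·√(4πDt)), where n_e·A is the pore area the mass is dissolved in.
√(4πDt) = √(4π × 0.132 × 7.69) = 3.572 m, so C_max = 27.7/(0.29 × 21.0 × 3.572) = 1.27 kg/m³.

1.27 kg/m³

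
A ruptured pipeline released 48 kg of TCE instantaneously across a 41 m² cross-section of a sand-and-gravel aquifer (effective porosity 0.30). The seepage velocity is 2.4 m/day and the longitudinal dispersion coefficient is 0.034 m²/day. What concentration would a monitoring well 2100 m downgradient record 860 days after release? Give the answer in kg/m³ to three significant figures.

3.14e-06 kg/m³

For an instantaneous plane source, C(x,t) = M/(n_e·A·√(4πDt)) · exp(−(x−vt)²/(4Dt)), with n_e·A the pore (flow) area.
Plume center vt = 2.4 × 860 = 2064 m, so the well at 2100 m is 36 m downgradient of the peak.
√(4πDt) = 19.17 m, giving peak height M/(n_e·A·√(4πDt)) = 48/(0.30 × 41 × 19.17) = 0.2036 kg/m³.
(x−vt)²/(4Dt) = (36)²/(4 × 0.034 × 860) = 11.08; exp(−11.08) = 1.542e-05.
C = 0.2036 × 1.542e-05 = 3.14e-06 kg/m³.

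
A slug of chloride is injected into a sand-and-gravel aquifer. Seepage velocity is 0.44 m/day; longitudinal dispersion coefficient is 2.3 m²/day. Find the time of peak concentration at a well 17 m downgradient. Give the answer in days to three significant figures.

For the 1D instantaneous-source solution, setting ∂C/∂t = 0 at fixed x gives v²t² + 2Dt − x² = 0, so t = (√(D² + v²x²) − D)/v².
√(D² + v²x²) = √(2.3² + 0.44² × 17²) = 7.826; v² = 0.1936.
t = (7.826 − 2.3)/0.1936 = 28.5 days (vs. the pure-advection estimate x/v = 38.6 d).

28.5 days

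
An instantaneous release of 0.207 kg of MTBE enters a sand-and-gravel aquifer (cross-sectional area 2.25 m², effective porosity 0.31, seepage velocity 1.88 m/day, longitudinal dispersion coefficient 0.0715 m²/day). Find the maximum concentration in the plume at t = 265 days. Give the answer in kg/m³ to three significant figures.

The peak of an instantaneous 1D plume sits at x = vt; there the Gaussian factor is 1 and C_max = M/(n_e·A·√(4πDt)), where n_e·A is the pore area the mass is dissolved in.
√(4πDt) = √(4π × 0.0715 × 265) = 15.43 m, so C_max = 0.207/(0.31 × 2.25 × 15.43) = 0.0192 kg/m³.

0.0192 kg/m³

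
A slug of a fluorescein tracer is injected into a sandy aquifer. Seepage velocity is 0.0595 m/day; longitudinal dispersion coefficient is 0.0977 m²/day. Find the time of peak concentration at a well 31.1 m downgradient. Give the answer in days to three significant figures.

For the 1D instantaneous-source solution, setting ∂C/∂t = 0 at fixed x gives v²t² + 2Dt − x² = 0, so t = (√(D² + v²x²) − D)/v².
√(D² + v²x²) = √(0.0977² + 0.0595² × 31.1²) = 1.853; v² = 0.00354025.
t = (1.853 − 0.0977)/0.00354025 = 496 days (vs. the pure-advection estimate x/v = 523 d).

496 days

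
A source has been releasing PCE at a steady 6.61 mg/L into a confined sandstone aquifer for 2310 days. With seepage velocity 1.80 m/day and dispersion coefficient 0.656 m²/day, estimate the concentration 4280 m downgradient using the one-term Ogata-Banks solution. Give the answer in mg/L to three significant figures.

For a continuous step input, C/C₀ ≈ ½·erfc((x−vt)/(2√(Dt))).
vt = 1.80 × 2310 = 4158 m and 2√(Dt) = 2√(0.656 × 2310) = 77.86 m.
Argument (x−vt)/(2√(Dt)) = (4280 − 4158)/77.86 = 1.567; ½·erfc(1.567) = 0.01334.
C = 6.61 × 0.01334 = 0.0882 mg/L.

0.0882 mg/L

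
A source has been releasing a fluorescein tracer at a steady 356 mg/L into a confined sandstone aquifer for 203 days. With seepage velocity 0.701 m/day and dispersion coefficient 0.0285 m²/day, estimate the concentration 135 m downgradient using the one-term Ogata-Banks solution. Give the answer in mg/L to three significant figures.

For a continuous step input, C/C₀ ≈ ½·erfc((x−vt)/(2√(Dt))).
vt = 0.701 × 203 = 142.303 m and 2√(Dt) = 2√(0.0285 × 203) = 4.811 m.
Argument (x−vt)/(2√(Dt)) = (135 − 142.303)/4.811 = -1.518; ½·erfc(-1.518) = 0.9841.
C = 356 × 0.9841 = 350 mg/L.

350 mg/L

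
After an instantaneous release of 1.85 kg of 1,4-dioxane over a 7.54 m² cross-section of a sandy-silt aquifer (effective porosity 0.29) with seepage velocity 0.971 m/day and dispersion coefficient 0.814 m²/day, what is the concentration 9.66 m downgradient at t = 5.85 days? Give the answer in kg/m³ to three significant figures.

For an instantaneous plane source, C(x,t) = M/(n_e·A·√(4πDt)) · exp(−(x−vt)²/(4Dt)), with n_e·A the pore (flow) area.
Plume center vt = 0.971 × 5.85 = 5.68035 m, so the well at 9.66 m is 3.97965 m downgradient of the peak.
√(4πDt) = 7.736 m, giving peak height M/(n_e·A·√(4πDt)) = 1.85/(0.29 × 7.54 × 7.736) = 0.1094 kg/m³.
(x−vt)²/(4Dt) = (3.97965)²/(4 × 0.814 × 5.85) = 0.8315; exp(−0.8315) = 0.4354.
C = 0.1094 × 0.4354 = 0.0476 kg/m³.

0.0476 kg/m³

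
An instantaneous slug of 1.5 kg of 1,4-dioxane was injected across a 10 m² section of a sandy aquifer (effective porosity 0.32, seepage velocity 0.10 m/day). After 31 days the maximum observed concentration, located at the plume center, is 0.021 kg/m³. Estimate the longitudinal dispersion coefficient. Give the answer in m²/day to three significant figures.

At the plume center C_max = M/(n_e·A·√(4πDt)), so D = M²/(4πt·(n_e·A·C_max)²).
n_e·A·C_max = 0.32 × 10 × 0.021 = 0.06720 kg/m.
D = 1.5²/(4π × 31 × 0.06720²) = 1.28 m²/day.

1.28 m²/day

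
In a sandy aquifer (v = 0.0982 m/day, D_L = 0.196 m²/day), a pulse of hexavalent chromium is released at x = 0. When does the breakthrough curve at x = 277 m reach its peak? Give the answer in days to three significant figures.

For the 1D instantaneous-source solution, setting ∂C/∂t = 0 at fixed x gives v²t² + 2Dt − x² = 0, so t = (√(D² + v²x²) − D)/v².
√(D² + v²x²) = √(0.196² + 0.0982² × 277²) = 27.20; v² = 0.00964324.
t = (27.20 − 0.196)/0.00964324 = 2800 days (vs. the pure-advection estimate x/v = 2820 d).

2800 days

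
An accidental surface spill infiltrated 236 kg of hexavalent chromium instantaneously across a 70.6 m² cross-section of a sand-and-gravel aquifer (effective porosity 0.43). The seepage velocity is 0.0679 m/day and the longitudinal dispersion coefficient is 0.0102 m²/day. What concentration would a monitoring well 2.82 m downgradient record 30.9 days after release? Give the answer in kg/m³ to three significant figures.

2.58 kg/m³

For an instantaneous plane source, C(x,t) = M/(n_e·A·√(4πDt)) · exp(−(x−vt)²/(4Dt)), with n_e·A the pore (flow) area.
Plume center vt = 0.0679 × 30.9 = 2.09811 m, so the well at 2.82 m is 0.72189 m downgradient of the peak.
√(4πDt) = 1.990 m, giving peak height M/(n_e·A·√(4πDt)) = 236/(0.43 × 70.6 × 1.990) = 3.906 kg/m³.
(x−vt)²/(4Dt) = (0.72189)²/(4 × 0.0102 × 30.9) = 0.4134; exp(−0.4134) = 0.6614.
C = 3.906 × 0.6614 = 2.58 kg/m³.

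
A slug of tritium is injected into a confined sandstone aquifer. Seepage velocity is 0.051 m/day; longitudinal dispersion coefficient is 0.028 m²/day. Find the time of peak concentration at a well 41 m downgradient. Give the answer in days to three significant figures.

For the 1D instantaneous-source solution, setting ∂C/∂t = 0 at fixed x gives v²t² + 2Dt − x² = 0, so t = (√(D² + v²x²) − D)/v².
√(D² + v²x²) = √(0.028² + 0.051² × 41²) = 2.091; v² = 0.002601.
t = (2.091 − 0.028)/0.002601 = 793 days (vs. the pure-advection estimate x/v = 804 d).

793 days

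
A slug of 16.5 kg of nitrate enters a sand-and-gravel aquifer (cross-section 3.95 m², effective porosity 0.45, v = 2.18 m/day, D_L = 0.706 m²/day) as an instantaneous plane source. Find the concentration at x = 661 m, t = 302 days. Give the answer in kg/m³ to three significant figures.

For an instantaneous plane source, C(x,t) = M/(n_e·A·√(4πDt)) · exp(−(x−vt)²/(4Dt)), with n_e·A the pore (flow) area.
Plume center vt = 2.18 × 302 = 658.36 m, so the well at 661 m is 2.64 m downgradient of the peak.
√(4πDt) = 51.76 m, giving peak height M/(n_e·A·√(4πDt)) = 16.5/(0.45 × 3.95 × 51.76) = 0.1793 kg/m³.
(x−vt)²/(4Dt) = (2.64)²/(4 × 0.706 × 302) = 0.008172; exp(−0.008172) = 0.9919.
C = 0.1793 × 0.9919 = 0.178 kg/m³.

0.178 kg/m³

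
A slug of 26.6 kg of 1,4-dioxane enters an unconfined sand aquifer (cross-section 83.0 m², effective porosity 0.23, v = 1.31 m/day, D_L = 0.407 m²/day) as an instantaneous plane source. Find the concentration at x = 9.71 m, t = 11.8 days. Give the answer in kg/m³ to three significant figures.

For an instantaneous plane source, C(x,t) = M/(n_e·A·√(4πDt)) · exp(−(x−vt)²/(4Dt)), with n_e·A the pore (flow) area.
Plume center vt = 1.31 × 11.8 = 15.458 m, so the well at 9.71 m is 5.748 m upgradient of the peak.
√(4πDt) = 7.769 m, giving peak height M/(n_e·A·√(4πDt)) = 26.6/(0.23 × 83.0 × 7.769) = 0.1794 kg/m³.
(x−vt)²/(4Dt) = (-5.748)²/(4 × 0.407 × 11.8) = 1.720; exp(−1.720) = 0.1791.
C = 0.1794 × 0.1791 = 0.0321 kg/m³.

0.0321 kg/m³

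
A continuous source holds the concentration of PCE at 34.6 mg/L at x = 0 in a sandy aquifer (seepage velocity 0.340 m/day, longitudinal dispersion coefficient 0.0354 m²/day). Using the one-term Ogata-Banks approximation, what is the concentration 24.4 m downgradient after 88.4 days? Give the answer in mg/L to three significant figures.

For a continuous step input, C/C₀ ≈ ½·erfc((x−vt)/(2√(Dt))).
vt = 0.340 × 88.4 = 30.056 m and 2√(Dt) = 2√(0.0354 × 88.4) = 3.538 m.
Argument (x−vt)/(2√(Dt)) = (24.4 − 30.056)/3.538 = -1.599; ½·erfc(-1.599) = 0.9881.
C = 34.6 × 0.9881 = 34.2 mg/L.

34.2 mg/L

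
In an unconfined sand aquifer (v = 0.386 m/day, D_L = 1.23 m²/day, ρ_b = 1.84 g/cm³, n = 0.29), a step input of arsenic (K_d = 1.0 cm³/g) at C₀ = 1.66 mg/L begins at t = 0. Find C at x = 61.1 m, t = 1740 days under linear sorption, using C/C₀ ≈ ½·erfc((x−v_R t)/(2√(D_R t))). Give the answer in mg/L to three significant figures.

Retardation factor R = 1 + ρ_b·K_d/n = 1 + 1.84 × 1.0/0.29 = 7.345.
Sorption retards both mechanisms: v_R = v/R = 0.05255 m/day, D_R = D/R = 0.1675 m²/day.
v_R·t = 0.05255 × 1740 = 91.437 m; 2√(D_R t) = 34.14 m; argument = (61.1 − 91.437)/34.14 = -0.8886.
C = C₀ × ½·erfc(-0.8886) = 1.66 × 0.8956 = 1.49 mg/L.

1.49 mg/L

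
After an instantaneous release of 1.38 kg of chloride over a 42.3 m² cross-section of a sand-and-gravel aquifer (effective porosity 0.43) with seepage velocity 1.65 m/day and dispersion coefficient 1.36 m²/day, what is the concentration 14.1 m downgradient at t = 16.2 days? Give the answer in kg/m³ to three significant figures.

0.000746 kg/m³

For an instantaneous plane source, C(x,t) = M/(n_e·A·√(4πDt)) · exp(−(x−vt)²/(4Dt)), with n_e·A the pore (flow) area.
Plume center vt = 1.65 × 16.2 = 26.73 m, so the well at 14.1 m is 12.63 m upgradient of the peak.
√(4πDt) = 16.64 m, giving peak height M/(n_e·A·√(4πDt)) = 1.38/(0.43 × 42.3 × 16.64) = 0.004559 kg/m³.
(x−vt)²/(4Dt) = (-12.63)²/(4 × 1.36 × 16.2) = 1.810; exp(−1.810) = 0.1637.
C = 0.004559 × 0.1637 = 0.000746 kg/m³.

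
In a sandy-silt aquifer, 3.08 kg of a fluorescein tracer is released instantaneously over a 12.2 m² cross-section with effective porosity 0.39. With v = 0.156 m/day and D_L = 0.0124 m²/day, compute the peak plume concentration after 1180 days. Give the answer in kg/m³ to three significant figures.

The peak of an instantaneous 1D plume sits at x = vt; there the Gaussian factor is 1 and C_max = M/(n_e·A·√(4πDt)), where n_e·A is the pore area the mass is dissolved in.
√(4πDt) = √(4π × 0.0124 × 1180) = 13.56 m, so C_max = 3.08/(0.39 × 12.2 × 13.56) = 0.0477 kg/m³.

0.0477 kg/m³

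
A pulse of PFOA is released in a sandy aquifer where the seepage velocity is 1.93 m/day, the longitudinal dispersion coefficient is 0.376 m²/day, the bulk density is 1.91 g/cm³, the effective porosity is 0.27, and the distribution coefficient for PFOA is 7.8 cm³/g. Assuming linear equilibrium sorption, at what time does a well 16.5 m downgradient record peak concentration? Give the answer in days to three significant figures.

Retardation factor R = 1 + ρ_b·K_d/n = 1 + 1.91 × 7.8/0.27 = 56.18.
Sorption retards both mechanisms: v_R = v/R = 0.03435 m/day, D_R = D/R = 0.006693 m²/day.
Peak time from v_R²t² + 2D_R t − x² = 0: t = (√(D_R² + v_R²x²) − D_R)/v_R².
√(D_R² + v_R²x²) = √(0.006693² + 0.03435² × 16.5²) = 0.5668; v_R² = 0.001180.
t = (0.5668 − 0.006693)/0.001180 = 475 days.

475 days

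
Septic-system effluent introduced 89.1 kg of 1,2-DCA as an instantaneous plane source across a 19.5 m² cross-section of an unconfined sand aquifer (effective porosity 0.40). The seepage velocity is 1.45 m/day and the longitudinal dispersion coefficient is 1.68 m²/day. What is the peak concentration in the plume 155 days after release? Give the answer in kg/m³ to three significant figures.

The peak of an instantaneous 1D plume sits at x = vt; there the Gaussian factor is 1 and C_max = M/(n_e·A·√(4πDt)), where n_e·A is the pore area the mass is dissolved in.
√(4πDt) = √(4π × 1.68 × 155) = 57.20 m, so C_max = 89.1/(0.40 × 19.5 × 57.20) = 0.200 kg/m³.

0.200 kg/m³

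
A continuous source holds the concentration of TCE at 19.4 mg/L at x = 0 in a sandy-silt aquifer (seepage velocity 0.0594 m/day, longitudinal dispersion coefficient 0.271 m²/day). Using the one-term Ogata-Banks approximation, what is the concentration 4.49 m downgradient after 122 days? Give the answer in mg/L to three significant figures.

For a continuous step input, C/C₀ ≈ ½·erfc((x−vt)/(2√(Dt))).
vt = 0.0594 × 122 = 7.2468 m and 2√(Dt) = 2√(0.271 × 122) = 11.50 m.
Argument (x−vt)/(2√(Dt)) = (4.49 − 7.2468)/11.50 = -0.2397; ½·erfc(-0.2397) = 0.6327.
C = 19.4 × 0.6327 = 12.3 mg/L.

12.3 mg/L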